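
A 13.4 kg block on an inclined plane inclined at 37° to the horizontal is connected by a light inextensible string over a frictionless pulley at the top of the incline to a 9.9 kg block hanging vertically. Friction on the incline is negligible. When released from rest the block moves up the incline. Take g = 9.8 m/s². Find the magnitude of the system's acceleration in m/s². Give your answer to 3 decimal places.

For the block on the incline: the weight component along the slope is m₁g sin 37° = 13.4 × 9.8 × 0.6018 = 79.028 N and the normal force is N = m₁g cos 37° = 104.877 N.
Newton's second law for the block (up-slope positive): T − 79.028 = 13.4 a. For the hanging block (downward positive): 9.9 × 9.8 − T = 9.9 a.
Adding the two equations eliminates T: 17.992 = 23.3 a, so a = 0.7722 m/s².

0.772 m/s²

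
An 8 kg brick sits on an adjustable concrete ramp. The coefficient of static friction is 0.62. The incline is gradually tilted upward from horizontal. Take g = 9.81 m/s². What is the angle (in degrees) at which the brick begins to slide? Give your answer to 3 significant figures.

31.8°

At the threshold of sliding, static friction is at its maximum μ_s N and exactly balances the weight component along the incline: mg sin θ = μ_s mg cos θ.
Hence tan θ = μ_s = 0.62, so θ = arctan(0.62) = 31.7989°.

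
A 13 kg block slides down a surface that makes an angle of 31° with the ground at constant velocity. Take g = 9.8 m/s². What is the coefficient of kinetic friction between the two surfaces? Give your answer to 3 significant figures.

0.601

At constant velocity the net force along the incline is zero: mg sin 31° = μ mg cos 31°.
So μ = tan 31° = 0.5150 / 0.8572 = 0.6008.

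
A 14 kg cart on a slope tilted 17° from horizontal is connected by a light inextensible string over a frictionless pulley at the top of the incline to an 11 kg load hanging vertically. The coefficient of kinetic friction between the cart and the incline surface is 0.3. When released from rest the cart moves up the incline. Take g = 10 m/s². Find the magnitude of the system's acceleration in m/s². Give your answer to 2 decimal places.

1.16 m/s²

For the cart on the incline: the weight component along the slope is m₁g sin 17° = 14 × 10 × 0.2924 = 40.936 N and the normal force is N = m₁g cos 17° = 133.883 N.
Kinetic friction opposes the cart's motion up the incline: f = μN = 0.3 × 133.883 = 40.165 N acting down the slope.
Newton's second law for the cart (up-slope positive): T − 40.936 − 40.165 = 14 a. For the hanging load (downward positive): 11 × 10 − T = 11 a.
Adding the two equations eliminates T: 28.899 = 25 a, so a = 1.1560 m/s².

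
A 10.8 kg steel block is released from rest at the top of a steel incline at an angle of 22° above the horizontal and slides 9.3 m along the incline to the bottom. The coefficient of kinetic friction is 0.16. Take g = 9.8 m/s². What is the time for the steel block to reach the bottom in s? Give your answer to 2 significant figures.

The weight component along the incline is mg sin 22° = 39.648 N and the normal force is N = mg cos 22° = 98.133 N.
Friction up the slope is f = μN = 0.16 × 98.133 = 15.701 N, so the net downslope force is 39.648 − 15.701 = 23.947 N and a = 23.947 / 10.8 = 2.2173 m/s².
Starting from rest, L = ½at², so t = √(2L/a) = √(2 × 9.3 / 2.2173) = 2.8963 s.

2.9 s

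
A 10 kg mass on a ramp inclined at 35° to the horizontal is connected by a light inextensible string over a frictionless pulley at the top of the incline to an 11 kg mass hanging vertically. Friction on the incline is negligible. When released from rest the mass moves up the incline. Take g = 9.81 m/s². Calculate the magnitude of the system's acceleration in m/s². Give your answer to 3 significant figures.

For the mass on the incline: the weight component along the slope is m₁g sin 35° = 10 × 9.81 × 0.5736 = 56.270 N and the normal force is N = m₁g cos 35° = 80.359 N.
Newton's second law for the mass (up-slope positive): T − 56.270 = 10 a. For the hanging mass (downward positive): 11 × 9.81 − T = 11 a.
Adding the two equations eliminates T: 51.640 = 21 a, so a = 2.4590 m/s².

2.46 m/s²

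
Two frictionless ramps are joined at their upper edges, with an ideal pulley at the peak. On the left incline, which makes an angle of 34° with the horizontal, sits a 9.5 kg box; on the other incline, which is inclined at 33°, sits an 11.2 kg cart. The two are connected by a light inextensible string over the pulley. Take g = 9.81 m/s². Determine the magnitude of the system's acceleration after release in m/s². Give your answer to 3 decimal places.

Resolve each weight along its own incline: the 9.5 kg mass has component 9.5 × 9.81 × sin 34° = 52.114 N down its slope, and the 11.2 kg mass has 11.2 × 9.81 × sin 33° = 59.841 N down its slope.
The 11.2 kg side's 59.841 N exceeds the other side's 52.114 N, so that mass slides down and the 9.5 kg mass slides up. Taking that direction as positive, Newton's second law for the whole system gives 59.841 − 52.114 = (9.5 + 11.2) a, so a = 7.727 / 20.7 = 0.3733 m/s².

0.373 m/s²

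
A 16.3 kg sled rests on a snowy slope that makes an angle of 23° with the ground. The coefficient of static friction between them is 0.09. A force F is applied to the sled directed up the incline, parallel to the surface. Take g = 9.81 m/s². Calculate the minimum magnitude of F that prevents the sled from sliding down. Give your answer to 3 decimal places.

49.232 N

The normal force is N = mg cos 23° = 147.191 N. With F at its minimum the sled is on the verge of sliding down, so static friction is at its maximum μ_s N = 0.09 × 147.191 = 13.247 N and acts up the slope.
Equilibrium along the incline: F + μ_s N = mg sin 23°, so F = 62.479 − 13.247 = 49.232 N.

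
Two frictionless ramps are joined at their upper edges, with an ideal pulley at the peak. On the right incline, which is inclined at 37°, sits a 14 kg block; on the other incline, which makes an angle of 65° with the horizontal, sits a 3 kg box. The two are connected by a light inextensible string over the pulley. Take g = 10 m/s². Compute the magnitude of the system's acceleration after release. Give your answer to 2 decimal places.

3.36 m/s²

Resolve each weight along its own incline: the 14 kg mass has component 14 × 10 × sin 37° = 84.254 N down its slope, and the 3 kg mass has 3 × 10 × sin 65° = 27.189 N down its slope.
The 14 kg side's 84.254 N exceeds the other side's 27.189 N, so that mass slides down and the 3 kg mass slides up. Taking that direction as positive, Newton's second law for the whole system gives 84.254 − 27.189 = (14 + 3) a, so a = 57.065 / 17 = 3.3568 m/s².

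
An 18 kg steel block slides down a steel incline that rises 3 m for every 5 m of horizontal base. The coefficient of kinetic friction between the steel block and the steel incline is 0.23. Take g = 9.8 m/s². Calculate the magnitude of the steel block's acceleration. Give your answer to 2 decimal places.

Resolving the weight along the incline: the component pulling the steel block down the slope is mg sin 30.96° = 18 × 9.8 × 0.5145 = 90.758 N, and the normal force is N = mg cos 30.96° = 18 × 9.8 × 0.8575 = 151.263 N.
Kinetic friction acts up the slope with magnitude f = μN = 0.23 × 151.263 = 34.790 N.
Net force along the incline is 90.758 − 34.790 = 55.968 N, so a = 55.968 / 18 = 3.1093 m/s².

3.11 m/s²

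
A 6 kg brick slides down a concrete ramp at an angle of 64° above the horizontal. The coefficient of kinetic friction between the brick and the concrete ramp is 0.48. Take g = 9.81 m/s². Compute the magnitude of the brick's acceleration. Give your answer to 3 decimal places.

Resolving the weight along the incline: the component pulling the brick down the slope is mg sin 64° = 6 × 9.81 × 0.8988 = 52.903 N, and the normal force is N = mg cos 64° = 6 × 9.81 × 0.4384 = 25.804 N.
Kinetic friction acts up the slope with magnitude f = μN = 0.48 × 25.804 = 12.386 N.
Net force along the incline is 52.903 − 12.386 = 40.517 N, so a = 40.517 / 6 = 6.7528 m/s².

6.753 m/s²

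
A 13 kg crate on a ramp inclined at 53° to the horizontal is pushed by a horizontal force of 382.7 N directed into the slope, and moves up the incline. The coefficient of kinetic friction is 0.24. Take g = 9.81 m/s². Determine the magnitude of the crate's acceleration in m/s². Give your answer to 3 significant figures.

2.82 m/s²

The horizontal push has components F cos 53° = 382.7 × 0.6018 = 230.309 N up the incline and F sin 53° = 382.7 × 0.7986 = 305.624 N pressing into the surface.
The normal force is therefore N = mg cos 53° + F sin 53° = 76.748 + 305.624 = 382.372 N, and kinetic friction down the slope is μN = 0.24 × 382.372 = 91.769 N.
Along the incline: F cos 53° − mg sin 53° − μN = ma, so 230.309 − 101.845 − 91.769 = 13 a, giving a = 2.8227 m/s².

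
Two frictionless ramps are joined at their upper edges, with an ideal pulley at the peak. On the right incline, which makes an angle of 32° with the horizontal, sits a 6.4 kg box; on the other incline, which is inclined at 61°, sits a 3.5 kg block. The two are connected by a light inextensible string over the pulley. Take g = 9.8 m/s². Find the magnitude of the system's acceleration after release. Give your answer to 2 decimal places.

0.33 m/s²

Resolve each weight along its own incline: the 6.4 kg mass has component 6.4 × 9.8 × sin 32° = 33.237 N down its slope, and the 3.5 kg mass has 3.5 × 9.8 × sin 61° = 29.999 N down its slope.
The 6.4 kg side's 33.237 N exceeds the other side's 29.999 N, so that mass slides down and the 3.5 kg mass slides up. Taking that direction as positive, Newton's second law for the whole system gives 33.237 − 29.999 = (6.4 + 3.5) a, so a = 3.238 / 9.9 = 0.3271 m/s².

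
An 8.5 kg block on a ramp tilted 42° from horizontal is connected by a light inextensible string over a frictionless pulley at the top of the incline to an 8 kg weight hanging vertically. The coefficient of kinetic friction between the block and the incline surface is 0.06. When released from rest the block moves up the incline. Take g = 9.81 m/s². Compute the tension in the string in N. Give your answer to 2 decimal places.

69.28 N

For the block on the incline: the weight component along the slope is m₁g sin 42° = 8.5 × 9.81 × 0.6691 = 55.793 N and the normal force is N = m₁g cos 42° = 61.967 N.
Kinetic friction opposes the block's motion up the incline: f = μN = 0.06 × 61.967 = 3.718 N acting down the slope.
Newton's second law for the block (up-slope positive): T − 55.793 − 3.718 = 8.5 a. For the hanging weight (downward positive): 8 × 9.81 − T = 8 a.
Adding the two equations eliminates T: 18.969 = 16.5 a, so a = 1.1496 m/s².
Then from the hanging weight's equation, T = 8 × (9.81 − 1.1496) = 69.283 N.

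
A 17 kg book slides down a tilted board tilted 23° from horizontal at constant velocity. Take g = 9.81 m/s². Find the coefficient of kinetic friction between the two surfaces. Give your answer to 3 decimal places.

0.424

At constant velocity the net force along the incline is zero: mg sin 23° = μ mg cos 23°.
So μ = tan 23° = 0.3907 / 0.9205 = 0.4244.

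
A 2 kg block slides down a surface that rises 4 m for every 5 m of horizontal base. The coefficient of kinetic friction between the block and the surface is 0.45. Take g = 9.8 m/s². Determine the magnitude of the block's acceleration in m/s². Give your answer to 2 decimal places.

Resolving the weight along the incline: the component pulling the block down the slope is mg sin 38.66° = 2 × 9.8 × 0.6247 = 12.244 N, and the normal force is N = mg cos 38.66° = 2 × 9.8 × 0.7809 = 15.306 N.
Kinetic friction acts up the slope with magnitude f = μN = 0.45 × 15.306 = 6.888 N.
Net force along the incline is 12.244 − 6.888 = 5.356 N, so a = 5.356 / 2 = 2.6780 m/s².

2.68 m/s²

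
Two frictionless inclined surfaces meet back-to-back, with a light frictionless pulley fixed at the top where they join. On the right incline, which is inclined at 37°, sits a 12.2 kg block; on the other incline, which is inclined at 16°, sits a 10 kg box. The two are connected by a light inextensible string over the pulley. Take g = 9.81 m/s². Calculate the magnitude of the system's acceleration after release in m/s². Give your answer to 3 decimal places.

Resolve each weight along its own incline: the 12.2 kg mass has component 12.2 × 9.81 × sin 37° = 72.026 N down its slope, and the 10 kg mass has 10 × 9.81 × sin 16° = 27.040 N down its slope.
The 12.2 kg side's 72.026 N exceeds the other side's 27.040 N, so that mass slides down and the 10 kg mass slides up. Taking that direction as positive, Newton's second law for the whole system gives 72.026 − 27.040 = (12.2 + 10) a, so a = 44.986 / 22.2 = 2.0264 m/s².

2.026 m/s²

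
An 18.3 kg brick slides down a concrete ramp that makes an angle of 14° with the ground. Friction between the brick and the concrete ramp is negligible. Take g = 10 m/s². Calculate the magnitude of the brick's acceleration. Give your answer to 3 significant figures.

2.42 m/s²

Resolving the weight along the incline: the component pulling the brick down the slope is mg sin 14° = 18.3 × 10 × 0.2419 = 44.268 N, and the normal force is N = mg cos 14° = 18.3 × 10 × 0.9703 = 177.565 N.
With no friction the net force along the incline is 44.268 N, so a = g sin 14° = 44.268 / 18.3 = 2.4190 m/s².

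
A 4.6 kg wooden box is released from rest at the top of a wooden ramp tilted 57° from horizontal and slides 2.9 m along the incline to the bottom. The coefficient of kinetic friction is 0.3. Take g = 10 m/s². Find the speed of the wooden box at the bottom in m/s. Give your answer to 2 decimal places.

The weight component along the incline is mg sin 57° = 38.579 N and the normal force is N = mg cos 57° = 25.053 N.
Friction up the slope is f = μN = 0.3 × 25.053 = 7.516 N, so the net downslope force is 38.579 − 7.516 = 31.063 N and a = 31.063 / 4.6 = 6.7528 m/s².
Starting from rest over a distance of 2.9 m, v² = 2aL = 2 × 6.7528 × 2.9 = 39.1662, so v = 6.2583 m/s.

6.26 m/s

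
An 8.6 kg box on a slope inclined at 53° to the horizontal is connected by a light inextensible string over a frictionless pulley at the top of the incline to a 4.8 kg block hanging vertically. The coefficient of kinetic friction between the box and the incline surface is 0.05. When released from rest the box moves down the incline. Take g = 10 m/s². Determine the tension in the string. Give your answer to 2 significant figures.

54 N

For the box on the incline: the weight component along the slope is m₁g sin 53° = 8.6 × 10 × 0.7986 = 68.680 N and the normal force is N = m₁g cos 53° = 51.756 N.
Kinetic friction opposes the box's motion down the incline: f = μN = 0.05 × 51.756 = 2.588 N acting up the slope.
Newton's second law for the box (down-slope positive): 68.680 − 2.588 − T = 8.6 a. For the hanging block (upward positive): T − 4.8 × 10 = 4.8 a.
Adding the two equations eliminates T: 18.092 = 13.4 a, so a = 1.3501 m/s².
Then from the hanging block's equation, T = 4.8 × (10 + 1.3501) = 54.480 N.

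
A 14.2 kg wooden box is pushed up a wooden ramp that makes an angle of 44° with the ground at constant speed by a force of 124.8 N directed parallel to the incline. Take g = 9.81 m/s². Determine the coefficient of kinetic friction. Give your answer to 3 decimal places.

At constant speed ΣF = 0 along the incline. The applied 124.8 N acts up the slope; the weight component mg sin 44° = 96.767 N and kinetic friction μN both act down the slope.
So 124.8 = 96.767 + μ × 100.205, giving μ = (124.8 − 96.767) / 100.205 = 0.2798.

0.280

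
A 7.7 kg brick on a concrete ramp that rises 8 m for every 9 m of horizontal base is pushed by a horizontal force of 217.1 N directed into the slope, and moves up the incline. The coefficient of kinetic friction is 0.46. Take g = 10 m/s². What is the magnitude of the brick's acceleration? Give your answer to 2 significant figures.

The horizontal push has components F cos 41.63° = 217.1 × 0.7474 = 162.261 N up the incline and F sin 41.63° = 217.1 × 0.6644 = 144.241 N pressing into the surface.
The normal force is therefore N = mg cos 41.63° + F sin 41.63° = 57.550 + 144.241 = 201.791 N, and kinetic friction down the slope is μN = 0.46 × 201.791 = 92.824 N.
Along the incline: F cos 41.63° − mg sin 41.63° − μN = ma, so 162.261 − 51.159 − 92.824 = 7.7 a, giving a = 2.3738 m/s².

2.4 m/s²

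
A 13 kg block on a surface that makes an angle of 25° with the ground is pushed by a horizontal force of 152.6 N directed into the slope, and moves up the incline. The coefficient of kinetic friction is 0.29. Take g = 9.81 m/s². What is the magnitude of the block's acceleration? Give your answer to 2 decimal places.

2.48 m/s²

The horizontal push has components F cos 25° = 152.6 × 0.9063 = 138.301 N up the incline and F sin 25° = 152.6 × 0.4226 = 64.489 N pressing into the surface.
The normal force is therefore N = mg cos 25° + F sin 25° = 115.580 + 64.489 = 180.069 N, and kinetic friction down the slope is μN = 0.29 × 180.069 = 52.220 N.
Along the incline: F cos 25° − mg sin 25° − μN = ma, so 138.301 − 53.894 − 52.220 = 13 a, giving a = 2.4759 m/s².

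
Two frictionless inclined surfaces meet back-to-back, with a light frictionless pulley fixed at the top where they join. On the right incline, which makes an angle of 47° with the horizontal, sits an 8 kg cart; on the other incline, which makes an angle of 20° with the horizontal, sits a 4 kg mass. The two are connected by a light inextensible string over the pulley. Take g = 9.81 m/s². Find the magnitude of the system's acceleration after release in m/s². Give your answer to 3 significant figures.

3.66 m/s²

Resolve each weight along its own incline: the 8 kg mass has component 8 × 9.81 × sin 47° = 57.397 N down its slope, and the 4 kg mass has 4 × 9.81 × sin 20° = 13.421 N down its slope.
The 8 kg side's 57.397 N exceeds the other side's 13.421 N, so that mass slides down and the 4 kg mass slides up. Taking that direction as positive, Newton's second law for the whole system gives 57.397 − 13.421 = (8 + 4) a, so a = 43.976 / 12 = 3.6647 m/s².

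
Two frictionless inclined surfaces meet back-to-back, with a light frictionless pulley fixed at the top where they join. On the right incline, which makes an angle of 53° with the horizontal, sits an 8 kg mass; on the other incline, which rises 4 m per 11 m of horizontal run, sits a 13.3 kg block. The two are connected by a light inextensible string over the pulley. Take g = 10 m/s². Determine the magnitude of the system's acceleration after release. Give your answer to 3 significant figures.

Resolve each weight along its own incline: the 8 kg mass has component 8 × 10 × sin 53° = 63.891 N down its slope, and the 13.3 kg mass has 13.3 × 10 × sin 19.98° = 45.452 N down its slope.
The 8 kg side's 63.891 N exceeds the other side's 45.452 N, so that mass slides down and the 13.3 kg mass slides up. Taking that direction as positive, Newton's second law for the whole system gives 63.891 − 45.452 = (8 + 13.3) a, so a = 18.439 / 21.3 = 0.8657 m/s².

0.866 m/s²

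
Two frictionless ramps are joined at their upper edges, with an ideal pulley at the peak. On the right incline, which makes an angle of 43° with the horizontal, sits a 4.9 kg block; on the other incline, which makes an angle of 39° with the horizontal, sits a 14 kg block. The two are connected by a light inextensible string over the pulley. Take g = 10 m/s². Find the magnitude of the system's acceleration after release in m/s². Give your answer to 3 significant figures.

Resolve each weight along its own incline: the 4.9 kg mass has component 4.9 × 10 × sin 43° = 33.418 N down its slope, and the 14 kg mass has 14 × 10 × sin 39° = 88.105 N down its slope.
The 14 kg side's 88.105 N exceeds the other side's 33.418 N, so that mass slides down and the 4.9 kg mass slides up. Taking that direction as positive, Newton's second law for the whole system gives 88.105 − 33.418 = (4.9 + 14) a, so a = 54.687 / 18.9 = 2.8935 m/s².

2.89 m/s²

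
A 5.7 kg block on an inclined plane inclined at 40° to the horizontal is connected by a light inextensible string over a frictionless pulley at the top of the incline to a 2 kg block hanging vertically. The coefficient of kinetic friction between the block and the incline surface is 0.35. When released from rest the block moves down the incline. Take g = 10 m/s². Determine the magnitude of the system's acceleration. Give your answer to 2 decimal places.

0.18 m/s²

For the block on the incline: the weight component along the slope is m₁g sin 40° = 5.7 × 10 × 0.6428 = 36.640 N and the normal force is N = m₁g cos 40° = 43.665 N.
Kinetic friction opposes the block's motion down the incline: f = μN = 0.35 × 43.665 = 15.283 N acting up the slope.
Newton's second law for the block (down-slope positive): 36.640 − 15.283 − T = 5.7 a. For the hanging block (upward positive): T − 2 × 10 = 2 a.
Adding the two equations eliminates T: 1.357 = 7.7 a, so a = 0.1762 m/s².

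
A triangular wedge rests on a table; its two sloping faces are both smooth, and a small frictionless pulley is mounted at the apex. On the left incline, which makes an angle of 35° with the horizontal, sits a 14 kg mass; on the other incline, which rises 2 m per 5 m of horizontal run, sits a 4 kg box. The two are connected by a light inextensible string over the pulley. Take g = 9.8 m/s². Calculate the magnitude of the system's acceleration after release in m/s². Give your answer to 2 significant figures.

3.6 m/s²

Resolve each weight along its own incline: the 14 kg mass has component 14 × 9.8 × sin 35° = 78.695 N down its slope, and the 4 kg mass has 4 × 9.8 × sin 21.80° = 14.559 N down its slope.
The 14 kg side's 78.695 N exceeds the other side's 14.559 N, so that mass slides down and the 4 kg mass slides up. Taking that direction as positive, Newton's second law for the whole system gives 78.695 − 14.559 = (14 + 4) a, so a = 64.136 / 18 = 3.5631 m/s².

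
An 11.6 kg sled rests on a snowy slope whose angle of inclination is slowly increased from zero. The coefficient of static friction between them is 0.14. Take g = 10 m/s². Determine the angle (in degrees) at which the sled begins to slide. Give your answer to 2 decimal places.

7.97°

At the threshold of sliding, static friction is at its maximum μ_s N and exactly balances the weight component along the incline: mg sin θ = μ_s mg cos θ.
Hence tan θ = μ_s = 0.14, so θ = arctan(0.14) = 7.9696°.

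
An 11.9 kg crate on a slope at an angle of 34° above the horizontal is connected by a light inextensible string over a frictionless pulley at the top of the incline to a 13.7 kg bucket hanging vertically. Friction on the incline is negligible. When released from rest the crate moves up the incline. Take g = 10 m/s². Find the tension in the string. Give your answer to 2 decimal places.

99.30 N

For the crate on the incline: the weight component along the slope is m₁g sin 34° = 11.9 × 10 × 0.5592 = 66.545 N and the normal force is N = m₁g cos 34° = 98.655 N.
Newton's second law for the crate (up-slope positive): T − 66.545 = 11.9 a. For the hanging bucket (downward positive): 13.7 × 10 − T = 13.7 a.
Adding the two equations eliminates T: 70.455 = 25.6 a, so a = 2.7521 m/s².
Then from the hanging bucket's equation, T = 13.7 × (10 − 2.7521) = 99.296 N.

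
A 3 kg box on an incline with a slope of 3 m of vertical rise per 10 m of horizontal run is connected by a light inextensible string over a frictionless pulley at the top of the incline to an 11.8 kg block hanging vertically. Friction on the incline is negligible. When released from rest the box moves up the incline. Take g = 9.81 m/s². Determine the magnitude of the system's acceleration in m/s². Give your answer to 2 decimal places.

7.25 m/s²

For the box on the incline: the weight component along the slope is m₁g sin 16.70° = 3 × 9.81 × 0.2873 = 8.455 N and the normal force is N = m₁g cos 16.70° = 28.189 N.
Newton's second law for the box (up-slope positive): T − 8.455 = 3 a. For the hanging block (downward positive): 11.8 × 9.81 − T = 11.8 a.
Adding the two equations eliminates T: 107.303 = 14.8 a, so a = 7.2502 m/s².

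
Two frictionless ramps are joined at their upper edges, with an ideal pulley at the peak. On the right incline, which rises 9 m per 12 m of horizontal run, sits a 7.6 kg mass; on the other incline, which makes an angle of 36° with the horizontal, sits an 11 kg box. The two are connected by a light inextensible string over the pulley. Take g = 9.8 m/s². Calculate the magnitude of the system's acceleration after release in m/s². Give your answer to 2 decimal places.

1.00 m/s²

Resolve each weight along its own incline: the 7.6 kg mass has component 7.6 × 9.8 × sin 36.87° = 44.688 N down its slope, and the 11 kg mass has 11 × 9.8 × sin 36° = 63.363 N down its slope.
The 11 kg side's 63.363 N exceeds the other side's 44.688 N, so that mass slides down and the 7.6 kg mass slides up. Taking that direction as positive, Newton's second law for the whole system gives 63.363 − 44.688 = (7.6 + 11) a, so a = 18.675 / 18.6 = 1.0040 m/s².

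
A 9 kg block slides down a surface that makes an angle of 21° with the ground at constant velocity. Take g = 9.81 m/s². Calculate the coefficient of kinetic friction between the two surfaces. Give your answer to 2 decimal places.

0.38

At constant velocity the net force along the incline is zero: mg sin 21° = μ mg cos 21°.
So μ = tan 21° = 0.3584 / 0.9336 = 0.3839.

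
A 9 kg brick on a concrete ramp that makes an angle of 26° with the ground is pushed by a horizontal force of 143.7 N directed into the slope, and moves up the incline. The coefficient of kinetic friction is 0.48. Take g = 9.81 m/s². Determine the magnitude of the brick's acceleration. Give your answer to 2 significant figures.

The horizontal push has components F cos 26° = 143.7 × 0.8988 = 129.158 N up the incline and F sin 26° = 143.7 × 0.4384 = 62.998 N pressing into the surface.
The normal force is therefore N = mg cos 26° + F sin 26° = 79.355 + 62.998 = 142.353 N, and kinetic friction down the slope is μN = 0.48 × 142.353 = 68.329 N.
Along the incline: F cos 26° − mg sin 26° − μN = ma, so 129.158 − 38.706 − 68.329 = 9 a, giving a = 2.4581 m/s².

2.5 m/s²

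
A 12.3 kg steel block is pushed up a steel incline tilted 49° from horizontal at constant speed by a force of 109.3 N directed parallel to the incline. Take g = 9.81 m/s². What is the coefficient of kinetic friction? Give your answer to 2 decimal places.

0.23

At constant speed ΣF = 0 along the incline. The applied 109.3 N acts up the slope; the weight component mg sin 49° = 91.066 N and kinetic friction μN both act down the slope.
So 109.3 = 91.066 + μ × 79.162, giving μ = (109.3 − 91.066) / 79.162 = 0.2303.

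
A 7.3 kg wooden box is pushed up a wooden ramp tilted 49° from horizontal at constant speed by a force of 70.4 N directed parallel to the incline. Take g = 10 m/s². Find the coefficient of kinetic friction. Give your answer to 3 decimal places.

0.320

At constant speed ΣF = 0 along the incline. The applied 70.4 N acts up the slope; the weight component mg sin 49° = 55.094 N and kinetic friction μN both act down the slope.
So 70.4 = 55.094 + μ × 47.892, giving μ = (70.4 − 55.094) / 47.892 = 0.3196.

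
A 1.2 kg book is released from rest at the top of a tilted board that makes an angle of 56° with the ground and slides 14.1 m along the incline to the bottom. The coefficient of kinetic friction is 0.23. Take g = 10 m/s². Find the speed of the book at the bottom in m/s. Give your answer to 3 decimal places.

The weight component along the incline is mg sin 56° = 9.948 N and the normal force is N = mg cos 56° = 6.710 N.
Friction up the slope is f = μN = 0.23 × 6.710 = 1.543 N, so the net downslope force is 9.948 − 1.543 = 8.405 N and a = 8.405 / 1.2 = 7.0042 m/s².
Starting from rest over a distance of 14.1 m, v² = 2aL = 2 × 7.0042 × 14.1 = 197.5184, so v = 14.0541 m/s.

14.054 m/s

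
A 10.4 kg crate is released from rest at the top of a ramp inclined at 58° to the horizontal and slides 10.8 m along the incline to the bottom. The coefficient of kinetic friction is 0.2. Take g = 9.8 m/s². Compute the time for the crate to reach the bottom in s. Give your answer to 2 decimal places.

1.72 s

The weight component along the incline is mg sin 58° = 86.433 N and the normal force is N = mg cos 58° = 54.009 N.
Friction up the slope is f = μN = 0.2 × 54.009 = 10.802 N, so the net downslope force is 86.433 − 10.802 = 75.631 N and a = 75.631 / 10.4 = 7.2722 m/s².
Starting from rest, L = ½at², so t = √(2L/a) = √(2 × 10.8 / 7.2722) = 1.7234 s.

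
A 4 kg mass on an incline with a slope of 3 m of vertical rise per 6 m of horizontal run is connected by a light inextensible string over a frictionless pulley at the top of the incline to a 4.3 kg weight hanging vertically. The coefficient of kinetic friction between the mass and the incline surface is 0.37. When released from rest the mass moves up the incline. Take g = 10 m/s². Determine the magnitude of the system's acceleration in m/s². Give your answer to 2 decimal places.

For the mass on the incline: the weight component along the slope is m₁g sin 26.57° = 4 × 10 × 0.4472 = 17.888 N and the normal force is N = m₁g cos 26.57° = 35.777 N.
Kinetic friction opposes the mass's motion up the incline: f = μN = 0.37 × 35.777 = 13.237 N acting down the slope.
Newton's second law for the mass (up-slope positive): T − 17.888 − 13.237 = 4 a. For the hanging weight (downward positive): 4.3 × 10 − T = 4.3 a.
Adding the two equations eliminates T: 11.875 = 8.3 a, so a = 1.4307 m/s².

1.43 m/s²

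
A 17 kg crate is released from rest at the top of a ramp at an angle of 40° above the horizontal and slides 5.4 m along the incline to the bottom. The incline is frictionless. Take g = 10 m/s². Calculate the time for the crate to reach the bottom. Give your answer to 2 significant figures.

The weight component along the incline is mg sin 40° = 109.274 N and the normal force is N = mg cos 40° = 130.228 N.
With no friction, a = g sin 40° = 6.4279 m/s².
Starting from rest, L = ½at², so t = √(2L/a) = √(2 × 5.4 / 6.4279) = 1.2962 s.

1.3 s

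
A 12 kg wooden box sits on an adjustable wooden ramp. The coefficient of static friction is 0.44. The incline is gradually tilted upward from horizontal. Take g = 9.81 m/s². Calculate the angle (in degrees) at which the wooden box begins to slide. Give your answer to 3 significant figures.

23.7°

At the threshold of sliding, static friction is at its maximum μ_s N and exactly balances the weight component along the incline: mg sin θ = μ_s mg cos θ.
Hence tan θ = μ_s = 0.44, so θ = arctan(0.44) = 23.7495°.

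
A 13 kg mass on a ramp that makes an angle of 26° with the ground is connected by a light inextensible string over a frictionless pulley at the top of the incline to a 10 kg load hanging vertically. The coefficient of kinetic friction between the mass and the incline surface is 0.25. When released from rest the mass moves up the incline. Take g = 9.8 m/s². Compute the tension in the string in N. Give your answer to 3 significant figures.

For the mass on the incline: the weight component along the slope is m₁g sin 26° = 13 × 9.8 × 0.4384 = 55.852 N and the normal force is N = m₁g cos 26° = 114.506 N.
Kinetic friction opposes the mass's motion up the incline: f = μN = 0.25 × 114.506 = 28.627 N acting down the slope.
Newton's second law for the mass (up-slope positive): T − 55.852 − 28.627 = 13 a. For the hanging load (downward positive): 10 × 9.8 − T = 10 a.
Adding the two equations eliminates T: 13.521 = 23 a, so a = 0.5879 m/s².
Then from the hanging load's equation, T = 10 × (9.8 − 0.5879) = 92.121 N.

92.1 N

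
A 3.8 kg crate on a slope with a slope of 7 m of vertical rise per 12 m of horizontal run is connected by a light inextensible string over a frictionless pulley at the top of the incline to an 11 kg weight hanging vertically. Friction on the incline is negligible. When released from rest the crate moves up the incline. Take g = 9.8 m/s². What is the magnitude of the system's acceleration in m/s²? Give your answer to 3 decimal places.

6.016 m/s²

For the crate on the incline: the weight component along the slope is m₁g sin 30.26° = 3.8 × 9.8 × 0.5039 = 18.765 N and the normal force is N = m₁g cos 30.26° = 32.167 N.
Newton's second law for the crate (up-slope positive): T − 18.765 = 3.8 a. For the hanging weight (downward positive): 11 × 9.8 − T = 11 a.
Adding the two equations eliminates T: 89.035 = 14.8 a, so a = 6.0159 m/s².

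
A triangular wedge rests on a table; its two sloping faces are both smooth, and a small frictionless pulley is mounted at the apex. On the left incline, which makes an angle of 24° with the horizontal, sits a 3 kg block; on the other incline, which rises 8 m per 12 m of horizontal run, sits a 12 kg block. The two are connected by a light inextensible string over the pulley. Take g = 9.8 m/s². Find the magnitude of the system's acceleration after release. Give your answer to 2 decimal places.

Resolve each weight along its own incline: the 3 kg mass has component 3 × 9.8 × sin 24° = 11.958 N down its slope, and the 12 kg mass has 12 × 9.8 × sin 33.69° = 65.233 N down its slope.
The 12 kg side's 65.233 N exceeds the other side's 11.958 N, so that mass slides down and the 3 kg mass slides up. Taking that direction as positive, Newton's second law for the whole system gives 65.233 − 11.958 = (3 + 12) a, so a = 53.275 / 15 = 3.5517 m/s².

3.55 m/s²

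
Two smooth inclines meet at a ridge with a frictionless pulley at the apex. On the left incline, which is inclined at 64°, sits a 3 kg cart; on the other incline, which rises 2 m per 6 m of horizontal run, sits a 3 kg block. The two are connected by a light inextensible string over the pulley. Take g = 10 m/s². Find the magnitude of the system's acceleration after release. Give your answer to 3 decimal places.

Resolve each weight along its own incline: the 3 kg mass has component 3 × 10 × sin 64° = 26.964 N down its slope, and the 3 kg mass has 3 × 10 × sin 18.43° = 9.487 N down its slope.
The 3 kg side's 26.964 N exceeds the other side's 9.487 N, so that mass slides down and the 3 kg mass slides up. Taking that direction as positive, Newton's second law for the whole system gives 26.964 − 9.487 = (3 + 3) a, so a = 17.477 / 6 = 2.9128 m/s².

2.913 m/s²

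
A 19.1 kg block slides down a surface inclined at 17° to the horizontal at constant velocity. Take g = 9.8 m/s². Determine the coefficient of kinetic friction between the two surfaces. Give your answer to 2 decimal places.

At constant velocity the net force along the incline is zero: mg sin 17° = μ mg cos 17°.
So μ = tan 17° = 0.2924 / 0.9563 = 0.3058.

0.31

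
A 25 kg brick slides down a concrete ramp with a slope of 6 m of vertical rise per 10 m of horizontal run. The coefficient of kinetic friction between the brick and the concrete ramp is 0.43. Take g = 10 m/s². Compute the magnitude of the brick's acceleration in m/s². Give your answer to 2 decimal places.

Resolving the weight along the incline: the component pulling the brick down the slope is mg sin 30.96° = 25 × 10 × 0.5145 = 128.625 N, and the normal force is N = mg cos 30.96° = 25 × 10 × 0.8575 = 214.375 N.
Kinetic friction acts up the slope with magnitude f = μN = 0.43 × 214.375 = 92.181 N.
Net force along the incline is 128.625 − 92.181 = 36.444 N, so a = 36.444 / 25 = 1.4578 m/s².

1.46 m/s²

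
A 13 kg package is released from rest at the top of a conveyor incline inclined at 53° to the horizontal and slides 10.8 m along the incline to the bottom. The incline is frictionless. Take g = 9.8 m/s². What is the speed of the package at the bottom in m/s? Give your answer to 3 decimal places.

13.002 m/s

The weight component along the incline is mg sin 53° = 101.746 N and the normal force is N = mg cos 53° = 76.671 N.
With no friction, a = g sin 53° = 7.8266 m/s².
Starting from rest over a distance of 10.8 m, v² = 2aL = 2 × 7.8266 × 10.8 = 169.0546, so v = 13.0021 m/s.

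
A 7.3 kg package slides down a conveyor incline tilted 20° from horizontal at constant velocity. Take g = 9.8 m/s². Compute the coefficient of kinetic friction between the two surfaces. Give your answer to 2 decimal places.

At constant velocity the net force along the incline is zero: mg sin 20° = μ mg cos 20°.
So μ = tan 20° = 0.3420 / 0.9397 = 0.3639.

0.36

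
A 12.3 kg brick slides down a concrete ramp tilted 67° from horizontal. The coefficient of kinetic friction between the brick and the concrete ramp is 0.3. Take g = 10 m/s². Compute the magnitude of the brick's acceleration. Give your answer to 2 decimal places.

8.03 m/s²

Resolving the weight along the incline: the component pulling the brick down the slope is mg sin 67° = 12.3 × 10 × 0.9205 = 113.221 N, and the normal force is N = mg cos 67° = 12.3 × 10 × 0.3907 = 48.056 N.
Kinetic friction acts up the slope with magnitude f = μN = 0.3 × 48.056 = 14.417 N.
Net force along the incline is 113.221 − 14.417 = 98.804 N, so a = 98.804 / 12.3 = 8.0328 m/s².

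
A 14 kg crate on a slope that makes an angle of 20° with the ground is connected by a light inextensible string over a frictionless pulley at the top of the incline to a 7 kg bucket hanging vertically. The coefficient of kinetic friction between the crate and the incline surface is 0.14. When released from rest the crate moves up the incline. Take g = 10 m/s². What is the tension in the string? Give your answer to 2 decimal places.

For the crate on the incline: the weight component along the slope is m₁g sin 20° = 14 × 10 × 0.3420 = 47.880 N and the normal force is N = m₁g cos 20° = 131.557 N.
Kinetic friction opposes the crate's motion up the incline: f = μN = 0.14 × 131.557 = 18.418 N acting down the slope.
Newton's second law for the crate (up-slope positive): T − 47.880 − 18.418 = 14 a. For the hanging bucket (downward positive): 7 × 10 − T = 7 a.
Adding the two equations eliminates T: 3.702 = 21 a, so a = 0.1763 m/s².
Then from the hanging bucket's equation, T = 7 × (10 − 0.1763) = 68.766 N.

68.77 N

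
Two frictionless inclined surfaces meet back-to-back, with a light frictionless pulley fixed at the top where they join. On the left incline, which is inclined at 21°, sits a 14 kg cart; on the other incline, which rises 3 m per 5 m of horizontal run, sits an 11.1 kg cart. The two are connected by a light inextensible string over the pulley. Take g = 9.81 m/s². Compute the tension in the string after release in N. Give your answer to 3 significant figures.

Resolve each weight along its own incline: the 14 kg mass has component 14 × 9.81 × sin 21° = 49.218 N down its slope, and the 11.1 kg mass has 11.1 × 9.81 × sin 30.96° = 56.024 N down its slope.
The 11.1 kg side's 56.024 N exceeds the other side's 49.218 N, so that mass slides down and the 14 kg mass slides up. Taking that direction as positive, Newton's second law for the whole system gives 56.024 − 49.218 = (14 + 11.1) a, so a = 6.806 / 25.1 = 0.2712 m/s².
For the 14 kg mass (up-slope positive): T − 49.218 = 14 × 0.2712, so T = 53.015 N.

53.0 N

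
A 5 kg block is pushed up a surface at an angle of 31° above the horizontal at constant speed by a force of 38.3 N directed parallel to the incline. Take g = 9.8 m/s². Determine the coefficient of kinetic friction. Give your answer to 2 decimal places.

At constant speed ΣF = 0 along the incline. The applied 38.3 N acts up the slope; the weight component mg sin 31° = 25.237 N and kinetic friction μN both act down the slope.
So 38.3 = 25.237 + μ × 42.001, giving μ = (38.3 − 25.237) / 42.001 = 0.3110.

0.31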